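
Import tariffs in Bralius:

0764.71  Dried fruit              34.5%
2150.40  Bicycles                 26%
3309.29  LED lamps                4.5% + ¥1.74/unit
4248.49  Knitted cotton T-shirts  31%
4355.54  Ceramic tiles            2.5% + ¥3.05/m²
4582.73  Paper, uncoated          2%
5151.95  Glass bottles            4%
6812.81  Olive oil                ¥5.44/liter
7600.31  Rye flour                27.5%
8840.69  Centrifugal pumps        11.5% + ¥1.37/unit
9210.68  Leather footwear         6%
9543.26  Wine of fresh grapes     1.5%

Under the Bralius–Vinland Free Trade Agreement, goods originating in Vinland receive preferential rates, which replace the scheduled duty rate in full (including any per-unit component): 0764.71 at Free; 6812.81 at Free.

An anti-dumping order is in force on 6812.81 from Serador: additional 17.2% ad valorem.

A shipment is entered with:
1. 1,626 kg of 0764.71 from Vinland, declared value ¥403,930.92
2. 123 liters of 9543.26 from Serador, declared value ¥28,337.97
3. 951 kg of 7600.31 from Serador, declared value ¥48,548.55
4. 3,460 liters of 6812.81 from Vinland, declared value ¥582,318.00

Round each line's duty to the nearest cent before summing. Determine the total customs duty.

Line 1 (0764.71, Vinland, 1,626 kg, ¥403,930.92):
Base rate for 0764.71 is 34.5%.
Origin Vinland qualifies under the Bralius–Vinland agreement and 0764.71 is covered: preferential rate Free applies instead.
Duty = ¥403,930.92 × 0% = ¥0.00.
Line 2 (9543.26, Serador, 123 liters, ¥28,337.97):
Base rate for 9543.26 is 1.5%.
Duty = ¥28,337.97 × 1.5% = ¥425.07.
Line 3 (7600.31, Serador, 951 kg, ¥48,548.55):
Base rate for 7600.31 is 27.5%.
Duty = ¥48,548.55 × 27.5% = ¥13,350.85.
Line 4 (6812.81, Vinland, 3,460 liters, ¥582,318.00):
Base rate for 6812.81 is ¥5.44/liter.
Origin Vinland qualifies under the Bralius–Vinland agreement and 6812.81 is covered: preferential rate Free applies instead.
The additional-duty order on 6812.81 targets Serador, not Vinland; it does not apply.
Duty = ¥582,318.00 × 0% = ¥0.00.
Total = ¥0.00 + ¥425.07 + ¥13,350.85 + ¥0.00 = ¥13,775.92.

¥13,775.92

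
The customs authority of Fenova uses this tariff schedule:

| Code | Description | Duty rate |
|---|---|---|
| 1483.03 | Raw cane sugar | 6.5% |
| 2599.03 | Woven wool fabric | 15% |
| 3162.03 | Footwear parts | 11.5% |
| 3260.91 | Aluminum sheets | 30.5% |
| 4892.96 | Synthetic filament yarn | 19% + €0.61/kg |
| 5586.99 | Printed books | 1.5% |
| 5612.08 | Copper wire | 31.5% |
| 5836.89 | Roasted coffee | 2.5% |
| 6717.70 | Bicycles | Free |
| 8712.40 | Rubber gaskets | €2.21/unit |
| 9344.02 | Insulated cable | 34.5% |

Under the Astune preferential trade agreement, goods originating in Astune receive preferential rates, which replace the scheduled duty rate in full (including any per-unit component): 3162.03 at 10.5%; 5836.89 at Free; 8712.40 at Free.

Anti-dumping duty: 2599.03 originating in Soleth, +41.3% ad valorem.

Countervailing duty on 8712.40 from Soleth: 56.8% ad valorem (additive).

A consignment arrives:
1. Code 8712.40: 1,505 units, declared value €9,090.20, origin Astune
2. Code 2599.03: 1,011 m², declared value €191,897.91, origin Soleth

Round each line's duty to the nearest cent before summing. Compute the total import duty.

Line 1 (8712.40, Astune, 1,505 units, €9,090.20):
Base rate for 8712.40 is €2.21/unit.
Origin Astune qualifies under the Fenova–Astune agreement and 8712.40 is covered: preferential rate Free applies instead.
The additional-duty order on 8712.40 targets Soleth, not Astune; it does not apply.
Duty = €9,090.20 × 0% = €0.00.
Line 2 (2599.03, Soleth, 1,011 m², €191,897.91):
Base rate for 2599.03 is 15%.
Additional duty on 2599.03 from Soleth: +41.3%. Applied ad valorem rate: 15% + 41.3% = 56.3%.
Duty = €191,897.91 × 56.3% = €108,038.52.
Total = €0.00 + €108,038.52 = €108,038.52.

€108,038.52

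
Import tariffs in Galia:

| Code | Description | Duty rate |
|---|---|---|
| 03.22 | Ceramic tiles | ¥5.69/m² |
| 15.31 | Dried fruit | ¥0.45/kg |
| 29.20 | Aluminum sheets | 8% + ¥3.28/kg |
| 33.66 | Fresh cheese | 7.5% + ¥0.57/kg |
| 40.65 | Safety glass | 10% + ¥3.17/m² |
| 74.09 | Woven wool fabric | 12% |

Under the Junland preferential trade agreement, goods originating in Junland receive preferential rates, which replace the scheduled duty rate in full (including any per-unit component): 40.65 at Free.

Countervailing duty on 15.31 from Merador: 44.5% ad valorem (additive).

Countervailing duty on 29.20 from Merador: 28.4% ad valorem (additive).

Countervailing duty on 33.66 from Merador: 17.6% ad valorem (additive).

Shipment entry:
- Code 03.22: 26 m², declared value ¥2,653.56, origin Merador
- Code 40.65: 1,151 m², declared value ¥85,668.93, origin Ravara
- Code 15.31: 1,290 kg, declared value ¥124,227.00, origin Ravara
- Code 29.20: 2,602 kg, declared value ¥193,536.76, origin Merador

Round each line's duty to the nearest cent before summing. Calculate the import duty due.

¥91,925.94

Line 1 (03.22, Merador, 26 m², ¥2,653.56):
Base rate for 03.22 is ¥5.69/m².
Duty = 26 × ¥5.69 = ¥147.94.
Line 2 (40.65, Ravara, 1,151 m², ¥85,668.93):
Base rate for 40.65 is 10% + ¥3.17/m².
40.65 has an FTA preferential rate, but origin Ravara is not Junland; base rate stands.
Duty = ¥85,668.93 × 10% + 1,151 × ¥3.17 = ¥12,215.56.
Line 3 (15.31, Ravara, 1,290 kg, ¥124,227.00):
Base rate for 15.31 is ¥0.45/kg.
The additional-duty order on 15.31 targets Merador, not Ravara; it does not apply.
Duty = 1,290 × ¥0.45 = ¥580.50.
Line 4 (29.20, Merador, 2,602 kg, ¥193,536.76):
Base rate for 29.20 is 8% + ¥3.28/kg.
Additional duty on 29.20 from Merador: +28.4%. Applied ad valorem rate: 8% + 28.4% = 36.4%.
Duty = ¥193,536.76 × 36.4% + 2,602 × ¥3.28 = ¥78,981.94.
Total = ¥147.94 + ¥12,215.56 + ¥580.50 + ¥78,981.94 = ¥91,925.94.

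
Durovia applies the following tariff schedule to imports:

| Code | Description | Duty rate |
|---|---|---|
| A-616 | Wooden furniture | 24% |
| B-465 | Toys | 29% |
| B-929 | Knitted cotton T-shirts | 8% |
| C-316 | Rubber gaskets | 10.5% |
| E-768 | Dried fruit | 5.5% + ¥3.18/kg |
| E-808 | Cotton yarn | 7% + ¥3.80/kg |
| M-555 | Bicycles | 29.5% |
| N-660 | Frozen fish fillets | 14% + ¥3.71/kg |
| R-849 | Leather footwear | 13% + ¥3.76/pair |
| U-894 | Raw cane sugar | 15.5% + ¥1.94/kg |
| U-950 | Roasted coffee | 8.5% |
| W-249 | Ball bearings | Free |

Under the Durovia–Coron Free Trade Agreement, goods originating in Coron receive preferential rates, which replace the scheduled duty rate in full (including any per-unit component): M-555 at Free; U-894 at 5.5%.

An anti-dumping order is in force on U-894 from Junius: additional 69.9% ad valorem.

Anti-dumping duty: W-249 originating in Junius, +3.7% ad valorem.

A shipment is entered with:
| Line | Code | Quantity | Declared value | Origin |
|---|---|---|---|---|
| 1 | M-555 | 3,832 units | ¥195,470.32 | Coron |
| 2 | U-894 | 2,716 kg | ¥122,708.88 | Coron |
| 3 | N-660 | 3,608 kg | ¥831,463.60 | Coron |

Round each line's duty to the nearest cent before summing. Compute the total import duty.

¥136,539.57

Line 1 (M-555, Coron, 3,832 units, ¥195,470.32):
Base rate for M-555 is 29.5%.
Origin Coron qualifies under the Durovia–Coron agreement and M-555 is covered: preferential rate Free applies instead.
Duty = ¥195,470.32 × 0% = ¥0.00.
Line 2 (U-894, Coron, 2,716 kg, ¥122,708.88):
Base rate for U-894 is 15.5% + ¥1.94/kg.
Origin Coron qualifies under the Durovia–Coron agreement and U-894 is covered: preferential rate 5.5% applies instead.
The additional-duty order on U-894 targets Junius, not Coron; it does not apply.
Duty = ¥122,708.88 × 5.5% = ¥6,748.99.
Line 3 (N-660, Coron, 3,608 kg, ¥831,463.60):
Base rate for N-660 is 14% + ¥3.71/kg.
Origin Coron is the FTA partner but N-660 is not on the preference list; base rate stands.
Duty = ¥831,463.60 × 14% + 3,608 × ¥3.71 = ¥129,790.58.
Total = ¥0.00 + ¥6,748.99 + ¥129,790.58 = ¥136,539.57.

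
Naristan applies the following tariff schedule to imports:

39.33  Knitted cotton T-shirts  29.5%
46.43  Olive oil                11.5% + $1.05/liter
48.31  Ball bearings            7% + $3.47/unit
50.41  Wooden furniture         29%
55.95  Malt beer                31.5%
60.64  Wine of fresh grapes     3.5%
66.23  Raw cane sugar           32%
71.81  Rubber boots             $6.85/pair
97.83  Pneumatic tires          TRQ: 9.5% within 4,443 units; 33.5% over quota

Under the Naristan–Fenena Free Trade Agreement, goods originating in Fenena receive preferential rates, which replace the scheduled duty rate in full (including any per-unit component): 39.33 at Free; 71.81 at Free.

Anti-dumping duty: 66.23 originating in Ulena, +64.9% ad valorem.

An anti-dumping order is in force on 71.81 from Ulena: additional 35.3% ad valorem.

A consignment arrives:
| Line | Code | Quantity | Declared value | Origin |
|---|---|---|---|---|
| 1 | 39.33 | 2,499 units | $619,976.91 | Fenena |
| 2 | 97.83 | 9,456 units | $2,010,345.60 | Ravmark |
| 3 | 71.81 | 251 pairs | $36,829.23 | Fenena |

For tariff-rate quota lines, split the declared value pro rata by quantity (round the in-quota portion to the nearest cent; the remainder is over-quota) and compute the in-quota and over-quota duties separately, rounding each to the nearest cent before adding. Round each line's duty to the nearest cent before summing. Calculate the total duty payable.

Line 1 (39.33, Fenena, 2,499 units, $619,976.91):
Base rate for 39.33 is 29.5%.
Origin Fenena qualifies under the Naristan–Fenena agreement and 39.33 is covered: preferential rate Free applies instead.
Duty = $619,976.91 × 0% = $0.00.
Line 2 (97.83, Ravmark, 9,456 units, $2,010,345.60):
Code 97.83 is under a tariff-rate quota (threshold 4,443 units). In-quota: 4,443 units at 9.5%; over-quota: 5,013 units at 33.5%.
Pro-rata value split: in-quota = $2,010,345.60 × 4,443/9,456 = $944,581.80; over-quota = $2,010,345.60 − $944,581.80 = $1,065,763.80.
In-quota duty = $944,581.80 × 9.5% = $89,735.27. Over-quota duty = $1,065,763.80 × 33.5% = $357,030.87.
Line duty = $89,735.27 + $357,030.87 = $446,766.14.
Line 3 (71.81, Fenena, 251 pairs, $36,829.23):
Base rate for 71.81 is $6.85/pair.
Origin Fenena qualifies under the Naristan–Fenena agreement and 71.81 is covered: preferential rate Free applies instead.
The additional-duty order on 71.81 targets Ulena, not Fenena; it does not apply.
Duty = $36,829.23 × 0% = $0.00.
Total = $0.00 + $446,766.14 + $0.00 = $446,766.14.

$446,766.14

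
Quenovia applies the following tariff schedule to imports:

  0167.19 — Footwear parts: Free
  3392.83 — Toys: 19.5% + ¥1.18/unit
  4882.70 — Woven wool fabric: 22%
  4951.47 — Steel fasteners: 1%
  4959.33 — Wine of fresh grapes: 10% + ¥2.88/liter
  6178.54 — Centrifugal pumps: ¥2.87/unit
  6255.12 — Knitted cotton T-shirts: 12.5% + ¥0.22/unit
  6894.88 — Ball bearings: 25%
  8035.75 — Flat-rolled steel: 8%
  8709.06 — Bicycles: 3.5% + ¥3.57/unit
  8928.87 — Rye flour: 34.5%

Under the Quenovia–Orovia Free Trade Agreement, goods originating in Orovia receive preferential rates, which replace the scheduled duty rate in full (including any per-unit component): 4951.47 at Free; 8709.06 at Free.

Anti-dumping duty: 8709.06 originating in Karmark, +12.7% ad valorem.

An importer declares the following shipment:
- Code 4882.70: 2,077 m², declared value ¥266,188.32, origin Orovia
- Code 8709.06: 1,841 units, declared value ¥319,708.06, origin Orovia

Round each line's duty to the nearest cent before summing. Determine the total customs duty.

¥58,561.43

Line 1 (4882.70, Orovia, 2,077 m², ¥266,188.32):
Base rate for 4882.70 is 22%.
Origin Orovia is the FTA partner but 4882.70 is not on the preference list; base rate stands.
Duty = ¥266,188.32 × 22% = ¥58,561.43.
Line 2 (8709.06, Orovia, 1,841 units, ¥319,708.06):
Base rate for 8709.06 is 3.5% + ¥3.57/unit.
Origin Orovia qualifies under the Quenovia–Orovia agreement and 8709.06 is covered: preferential rate Free applies instead.
The additional-duty order on 8709.06 targets Karmark, not Orovia; it does not apply.
Duty = ¥319,708.06 × 0% = ¥0.00.
Total = ¥58,561.43 + ¥0.00 = ¥58,561.43.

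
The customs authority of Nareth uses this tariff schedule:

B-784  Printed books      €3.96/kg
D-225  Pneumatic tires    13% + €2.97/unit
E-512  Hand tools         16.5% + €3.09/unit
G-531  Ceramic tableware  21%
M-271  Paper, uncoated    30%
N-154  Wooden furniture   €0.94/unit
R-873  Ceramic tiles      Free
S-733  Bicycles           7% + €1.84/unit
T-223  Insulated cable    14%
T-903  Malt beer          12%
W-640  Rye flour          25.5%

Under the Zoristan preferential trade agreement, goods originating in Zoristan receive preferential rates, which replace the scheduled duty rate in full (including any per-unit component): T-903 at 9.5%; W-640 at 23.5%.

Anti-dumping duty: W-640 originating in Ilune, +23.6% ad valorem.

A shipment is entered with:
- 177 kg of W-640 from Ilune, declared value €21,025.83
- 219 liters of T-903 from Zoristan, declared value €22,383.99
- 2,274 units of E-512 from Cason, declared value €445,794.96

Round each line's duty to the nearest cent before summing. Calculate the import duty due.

Line 1 (W-640, Ilune, 177 kg, €21,025.83):
Base rate for W-640 is 25.5%.
W-640 has an FTA preferential rate, but origin Ilune is not Zoristan; base rate stands.
Additional duty on W-640 from Ilune: +23.6%. Applied ad valorem rate: 25.5% + 23.6% = 49.1%.
Duty = €21,025.83 × 49.1% = €10,323.68.
Line 2 (T-903, Zoristan, 219 liters, €22,383.99):
Base rate for T-903 is 12%.
Origin Zoristan qualifies under the Nareth–Zoristan agreement and T-903 is covered: preferential rate 9.5% applies instead.
Duty = €22,383.99 × 9.5% = €2,126.48.
Line 3 (E-512, Cason, 2,274 units, €445,794.96):
Base rate for E-512 is 16.5% + €3.09/unit.
Duty = €445,794.96 × 16.5% + 2,274 × €3.09 = €80,582.83.
Total = €10,323.68 + €2,126.48 + €80,582.83 = €93,032.99.

€93,032.99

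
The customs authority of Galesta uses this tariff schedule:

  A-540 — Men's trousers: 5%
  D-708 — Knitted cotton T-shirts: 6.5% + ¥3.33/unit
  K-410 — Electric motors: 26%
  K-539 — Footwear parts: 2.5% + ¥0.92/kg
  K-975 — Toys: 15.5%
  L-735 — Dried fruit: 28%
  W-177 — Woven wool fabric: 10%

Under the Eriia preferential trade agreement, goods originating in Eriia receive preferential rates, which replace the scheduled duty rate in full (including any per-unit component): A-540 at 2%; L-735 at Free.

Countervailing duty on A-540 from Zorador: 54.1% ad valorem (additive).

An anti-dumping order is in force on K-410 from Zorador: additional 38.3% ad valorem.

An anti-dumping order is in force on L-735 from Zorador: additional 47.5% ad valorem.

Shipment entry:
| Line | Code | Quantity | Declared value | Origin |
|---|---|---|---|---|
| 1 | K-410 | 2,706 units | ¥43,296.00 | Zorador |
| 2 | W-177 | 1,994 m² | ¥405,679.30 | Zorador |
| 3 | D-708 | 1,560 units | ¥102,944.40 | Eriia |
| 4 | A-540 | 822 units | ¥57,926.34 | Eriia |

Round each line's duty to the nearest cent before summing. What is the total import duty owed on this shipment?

Line 1 (K-410, Zorador, 2,706 units, ¥43,296.00):
Base rate for K-410 is 26%.
Additional duty on K-410 from Zorador: +38.3%. Applied ad valorem rate: 26% + 38.3% = 64.3%.
Duty = ¥43,296.00 × 64.3% = ¥27,839.33.
Line 2 (W-177, Zorador, 1,994 m², ¥405,679.30):
Base rate for W-177 is 10%.
Duty = ¥405,679.30 × 10% = ¥40,567.93.
Line 3 (D-708, Eriia, 1,560 units, ¥102,944.40):
Base rate for D-708 is 6.5% + ¥3.33/unit.
Origin Eriia is the FTA partner but D-708 is not on the preference list; base rate stands.
Duty = ¥102,944.40 × 6.5% + 1,560 × ¥3.33 = ¥11,886.19.
Line 4 (A-540, Eriia, 822 units, ¥57,926.34):
Base rate for A-540 is 5%.
Origin Eriia qualifies under the Galesta–Eriia agreement and A-540 is covered: preferential rate 2% applies instead.
The additional-duty order on A-540 targets Zorador, not Eriia; it does not apply.
Duty = ¥57,926.34 × 2% = ¥1,158.53.
Total = ¥27,839.33 + ¥40,567.93 + ¥11,886.19 + ¥1,158.53 = ¥81,451.98.

¥81,451.98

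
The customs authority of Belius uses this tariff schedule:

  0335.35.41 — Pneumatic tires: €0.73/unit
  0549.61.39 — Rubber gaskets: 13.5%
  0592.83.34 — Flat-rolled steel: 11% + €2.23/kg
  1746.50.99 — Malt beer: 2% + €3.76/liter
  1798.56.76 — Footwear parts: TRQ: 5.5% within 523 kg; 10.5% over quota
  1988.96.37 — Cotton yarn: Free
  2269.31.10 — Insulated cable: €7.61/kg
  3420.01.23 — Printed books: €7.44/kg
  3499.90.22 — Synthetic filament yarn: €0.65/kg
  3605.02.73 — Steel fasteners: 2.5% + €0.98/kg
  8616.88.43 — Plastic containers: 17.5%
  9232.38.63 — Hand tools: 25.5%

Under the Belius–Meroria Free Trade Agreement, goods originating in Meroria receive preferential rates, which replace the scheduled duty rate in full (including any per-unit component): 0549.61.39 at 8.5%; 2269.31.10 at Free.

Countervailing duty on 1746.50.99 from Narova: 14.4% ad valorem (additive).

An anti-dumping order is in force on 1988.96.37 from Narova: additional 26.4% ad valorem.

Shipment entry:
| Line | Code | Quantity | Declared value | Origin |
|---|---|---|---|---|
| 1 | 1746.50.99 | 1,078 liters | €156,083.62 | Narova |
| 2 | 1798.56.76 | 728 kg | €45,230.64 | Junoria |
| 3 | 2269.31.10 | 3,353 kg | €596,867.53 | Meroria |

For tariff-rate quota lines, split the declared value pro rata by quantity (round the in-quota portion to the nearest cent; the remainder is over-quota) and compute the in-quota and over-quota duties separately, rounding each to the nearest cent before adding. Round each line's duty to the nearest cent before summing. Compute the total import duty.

Line 1 (1746.50.99, Narova, 1,078 liters, €156,083.62):
Base rate for 1746.50.99 is 2% + €3.76/liter.
Additional duty on 1746.50.99 from Narova: +14.4%. Applied ad valorem rate: 2% + 14.4% = 16.4%.
Duty = €156,083.62 × 16.4% + 1,078 × €3.76 = €29,650.99.
Line 2 (1798.56.76, Junoria, 728 kg, €45,230.64):
Code 1798.56.76 is under a tariff-rate quota (threshold 523 kg). In-quota: 523 kg at 5.5%; over-quota: 205 kg at 10.5%.
Pro-rata value split: in-quota = €45,230.64 × 523/728 = €32,493.99; over-quota = €45,230.64 − €32,493.99 = €12,736.65.
In-quota duty = €32,493.99 × 5.5% = €1,787.17. Over-quota duty = €12,736.65 × 10.5% = €1,337.35.
Line duty = €1,787.17 + €1,337.35 = €3,124.52.
Line 3 (2269.31.10, Meroria, 3,353 kg, €596,867.53):
Base rate for 2269.31.10 is €7.61/kg.
Origin Meroria qualifies under the Belius–Meroria agreement and 2269.31.10 is covered: preferential rate Free applies instead.
Duty = €596,867.53 × 0% = €0.00.
Total = €29,650.99 + €3,124.52 + €0.00 = €32,775.51.

€32,775.51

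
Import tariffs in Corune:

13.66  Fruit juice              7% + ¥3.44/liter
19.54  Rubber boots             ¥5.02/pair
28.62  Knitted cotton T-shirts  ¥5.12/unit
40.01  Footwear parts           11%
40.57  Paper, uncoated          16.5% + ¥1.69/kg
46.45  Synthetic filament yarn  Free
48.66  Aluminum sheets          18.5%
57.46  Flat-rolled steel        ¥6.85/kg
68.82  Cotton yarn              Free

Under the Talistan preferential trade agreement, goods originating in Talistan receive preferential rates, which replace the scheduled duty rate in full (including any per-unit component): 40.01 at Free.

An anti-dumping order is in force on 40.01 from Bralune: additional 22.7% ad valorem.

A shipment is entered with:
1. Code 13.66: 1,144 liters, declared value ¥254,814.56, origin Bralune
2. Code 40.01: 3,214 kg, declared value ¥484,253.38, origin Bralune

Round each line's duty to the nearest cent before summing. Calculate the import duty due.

Line 1 (13.66, Bralune, 1,144 liters, ¥254,814.56):
Base rate for 13.66 is 7% + ¥3.44/liter.
Duty = ¥254,814.56 × 7% + 1,144 × ¥3.44 = ¥21,772.38.
Line 2 (40.01, Bralune, 3,214 kg, ¥484,253.38):
Base rate for 40.01 is 11%.
40.01 has an FTA preferential rate, but origin Bralune is not Talistan; base rate stands.
Additional duty on 40.01 from Bralune: +22.7%. Applied ad valorem rate: 11% + 22.7% = 33.7%.
Duty = ¥484,253.38 × 33.7% = ¥163,193.39.
Total = ¥21,772.38 + ¥163,193.39 = ¥184,965.77.

¥184,965.77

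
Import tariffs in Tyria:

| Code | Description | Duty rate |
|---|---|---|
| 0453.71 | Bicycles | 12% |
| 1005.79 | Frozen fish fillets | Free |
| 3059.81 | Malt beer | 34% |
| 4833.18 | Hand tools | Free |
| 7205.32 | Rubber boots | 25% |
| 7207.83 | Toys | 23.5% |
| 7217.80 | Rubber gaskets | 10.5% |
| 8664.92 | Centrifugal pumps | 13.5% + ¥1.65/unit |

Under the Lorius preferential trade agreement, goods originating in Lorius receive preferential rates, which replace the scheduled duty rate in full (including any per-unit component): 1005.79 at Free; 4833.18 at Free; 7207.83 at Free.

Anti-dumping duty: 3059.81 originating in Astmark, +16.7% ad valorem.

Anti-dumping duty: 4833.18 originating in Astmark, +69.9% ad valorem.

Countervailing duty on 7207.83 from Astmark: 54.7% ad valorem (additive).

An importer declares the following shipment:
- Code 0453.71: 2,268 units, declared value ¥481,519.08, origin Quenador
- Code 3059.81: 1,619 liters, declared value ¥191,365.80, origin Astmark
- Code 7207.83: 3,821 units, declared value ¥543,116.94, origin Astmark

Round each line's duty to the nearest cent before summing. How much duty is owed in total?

¥579,522.20

Line 1 (0453.71, Quenador, 2,268 units, ¥481,519.08):
Base rate for 0453.71 is 12%.
Duty = ¥481,519.08 × 12% = ¥57,782.29.
Line 2 (3059.81, Astmark, 1,619 liters, ¥191,365.80):
Base rate for 3059.81 is 34%.
Additional duty on 3059.81 from Astmark: +16.7%. Applied ad valorem rate: 34% + 16.7% = 50.7%.
Duty = ¥191,365.80 × 50.7% = ¥97,022.46.
Line 3 (7207.83, Astmark, 3,821 units, ¥543,116.94):
Base rate for 7207.83 is 23.5%.
7207.83 has an FTA preferential rate, but origin Astmark is not Lorius; base rate stands.
Additional duty on 7207.83 from Astmark: +54.7%. Applied ad valorem rate: 23.5% + 54.7% = 78.2%.
Duty = ¥543,116.94 × 78.2% = ¥424,717.45.
Total = ¥57,782.29 + ¥97,022.46 + ¥424,717.45 = ¥579,522.20.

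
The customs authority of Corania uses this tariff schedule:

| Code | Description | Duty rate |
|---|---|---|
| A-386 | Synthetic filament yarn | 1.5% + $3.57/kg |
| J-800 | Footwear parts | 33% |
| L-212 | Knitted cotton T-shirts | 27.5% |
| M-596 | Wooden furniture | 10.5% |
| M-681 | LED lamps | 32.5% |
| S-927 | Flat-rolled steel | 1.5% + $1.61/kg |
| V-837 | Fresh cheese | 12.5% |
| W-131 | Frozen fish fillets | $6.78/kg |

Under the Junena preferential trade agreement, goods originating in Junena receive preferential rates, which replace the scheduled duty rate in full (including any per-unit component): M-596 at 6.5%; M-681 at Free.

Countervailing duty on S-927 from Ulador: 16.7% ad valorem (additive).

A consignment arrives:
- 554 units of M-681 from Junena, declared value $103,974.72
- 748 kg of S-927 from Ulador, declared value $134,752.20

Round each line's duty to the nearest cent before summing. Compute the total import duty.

Line 1 (M-681, Junena, 554 units, $103,974.72):
Base rate for M-681 is 32.5%.
Origin Junena qualifies under the Corania–Junena agreement and M-681 is covered: preferential rate Free applies instead.
Duty = $103,974.72 × 0% = $0.00.
Line 2 (S-927, Ulador, 748 kg, $134,752.20):
Base rate for S-927 is 1.5% + $1.61/kg.
Additional duty on S-927 from Ulador: +16.7%. Applied ad valorem rate: 1.5% + 16.7% = 18.2%.
Duty = $134,752.20 × 18.2% + 748 × $1.61 = $25,729.18.
Total = $0.00 + $25,729.18 = $25,729.18.

$25,729.18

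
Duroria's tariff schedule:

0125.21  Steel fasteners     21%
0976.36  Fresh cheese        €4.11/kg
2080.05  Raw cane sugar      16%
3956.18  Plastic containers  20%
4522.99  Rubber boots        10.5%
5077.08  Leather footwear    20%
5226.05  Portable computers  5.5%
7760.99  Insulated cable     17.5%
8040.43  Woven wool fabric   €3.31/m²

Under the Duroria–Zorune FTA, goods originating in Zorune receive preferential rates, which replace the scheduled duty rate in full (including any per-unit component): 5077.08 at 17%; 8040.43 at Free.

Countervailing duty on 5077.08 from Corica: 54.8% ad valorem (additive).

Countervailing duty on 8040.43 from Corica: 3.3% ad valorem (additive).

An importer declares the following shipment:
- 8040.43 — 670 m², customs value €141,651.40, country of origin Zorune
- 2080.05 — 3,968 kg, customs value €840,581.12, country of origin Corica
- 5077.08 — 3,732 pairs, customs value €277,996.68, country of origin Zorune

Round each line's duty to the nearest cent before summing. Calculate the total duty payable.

€181,752.42

Line 1 (8040.43, Zorune, 670 m², €141,651.40):
Base rate for 8040.43 is €3.31/m².
Origin Zorune qualifies under the Duroria–Zorune agreement and 8040.43 is covered: preferential rate Free applies instead.
The additional-duty order on 8040.43 targets Corica, not Zorune; it does not apply.
Duty = €141,651.40 × 0% = €0.00.
Line 2 (2080.05, Corica, 3,968 kg, €840,581.12):
Base rate for 2080.05 is 16%.
Duty = €840,581.12 × 16% = €134,492.98.
Line 3 (5077.08, Zorune, 3,732 pairs, €277,996.68):
Base rate for 5077.08 is 20%.
Origin Zorune qualifies under the Duroria–Zorune agreement and 5077.08 is covered: preferential rate 17% applies instead.
The additional-duty order on 5077.08 targets Corica, not Zorune; it does not apply.
Duty = €277,996.68 × 17% = €47,259.44.
Total = €0.00 + €134,492.98 + €47,259.44 = €181,752.42.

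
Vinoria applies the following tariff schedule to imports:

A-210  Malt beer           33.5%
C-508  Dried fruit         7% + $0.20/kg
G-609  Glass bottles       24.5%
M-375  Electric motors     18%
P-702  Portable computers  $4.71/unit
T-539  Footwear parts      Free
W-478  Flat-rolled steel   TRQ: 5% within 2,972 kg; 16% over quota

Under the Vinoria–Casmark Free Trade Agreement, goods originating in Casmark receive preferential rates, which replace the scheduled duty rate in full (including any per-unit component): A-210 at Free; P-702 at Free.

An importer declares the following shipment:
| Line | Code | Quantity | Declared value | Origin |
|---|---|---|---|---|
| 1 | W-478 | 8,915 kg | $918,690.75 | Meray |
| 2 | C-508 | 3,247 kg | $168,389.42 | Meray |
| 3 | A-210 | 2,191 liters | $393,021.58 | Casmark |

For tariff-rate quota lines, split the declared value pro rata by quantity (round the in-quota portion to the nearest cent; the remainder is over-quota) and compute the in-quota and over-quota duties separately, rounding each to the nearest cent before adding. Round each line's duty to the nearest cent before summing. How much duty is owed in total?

$125,738.07

Line 1 (W-478, Meray, 8,915 kg, $918,690.75):
Code W-478 is under a tariff-rate quota (threshold 2,972 kg). In-quota: 2,972 kg at 5%; over-quota: 5,943 kg at 16%.
Pro-rata value split: in-quota = $918,690.75 × 2,972/8,915 = $306,264.60; over-quota = $918,690.75 − $306,264.60 = $612,426.15.
In-quota duty = $306,264.60 × 5% = $15,313.23. Over-quota duty = $612,426.15 × 16% = $97,988.18.
Line duty = $15,313.23 + $97,988.18 = $113,301.41.
Line 2 (C-508, Meray, 3,247 kg, $168,389.42):
Base rate for C-508 is 7% + $0.20/kg.
Duty = $168,389.42 × 7% + 3,247 × $0.20 = $12,436.66.
Line 3 (A-210, Casmark, 2,191 liters, $393,021.58):
Base rate for A-210 is 33.5%.
Origin Casmark qualifies under the Vinoria–Casmark agreement and A-210 is covered: preferential rate Free applies instead.
Duty = $393,021.58 × 0% = $0.00.
Total = $113,301.41 + $12,436.66 + $0.00 = $125,738.07.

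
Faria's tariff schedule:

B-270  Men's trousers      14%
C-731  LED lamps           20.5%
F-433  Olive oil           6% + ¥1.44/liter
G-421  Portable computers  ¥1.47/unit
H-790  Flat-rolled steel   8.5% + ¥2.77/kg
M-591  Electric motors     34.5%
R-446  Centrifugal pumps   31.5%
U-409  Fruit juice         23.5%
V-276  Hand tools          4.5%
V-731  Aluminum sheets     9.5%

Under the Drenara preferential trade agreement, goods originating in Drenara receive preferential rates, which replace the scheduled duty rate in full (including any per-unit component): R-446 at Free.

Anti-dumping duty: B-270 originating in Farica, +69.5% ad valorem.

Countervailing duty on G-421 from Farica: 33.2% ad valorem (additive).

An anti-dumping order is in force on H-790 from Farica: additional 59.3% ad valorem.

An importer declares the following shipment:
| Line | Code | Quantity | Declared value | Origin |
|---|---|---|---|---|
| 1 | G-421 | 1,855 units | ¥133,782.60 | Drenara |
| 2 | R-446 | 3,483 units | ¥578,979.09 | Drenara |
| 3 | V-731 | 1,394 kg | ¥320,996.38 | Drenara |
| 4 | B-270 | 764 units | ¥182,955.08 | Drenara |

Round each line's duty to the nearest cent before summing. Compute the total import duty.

Line 1 (G-421, Drenara, 1,855 units, ¥133,782.60):
Base rate for G-421 is ¥1.47/unit.
Origin Drenara is the FTA partner but G-421 is not on the preference list; base rate stands.
The additional-duty order on G-421 targets Farica, not Drenara; it does not apply.
Duty = 1,855 × ¥1.47 = ¥2,726.85.
Line 2 (R-446, Drenara, 3,483 units, ¥578,979.09):
Base rate for R-446 is 31.5%.
Origin Drenara qualifies under the Faria–Drenara agreement and R-446 is covered: preferential rate Free applies instead.
Duty = ¥578,979.09 × 0% = ¥0.00.
Line 3 (V-731, Drenara, 1,394 kg, ¥320,996.38):
Base rate for V-731 is 9.5%.
Origin Drenara is the FTA partner but V-731 is not on the preference list; base rate stands.
Duty = ¥320,996.38 × 9.5% = ¥30,494.66.
Line 4 (B-270, Drenara, 764 units, ¥182,955.08):
Base rate for B-270 is 14%.
Origin Drenara is the FTA partner but B-270 is not on the preference list; base rate stands.
The additional-duty order on B-270 targets Farica, not Drenara; it does not apply.
Duty = ¥182,955.08 × 14% = ¥25,613.71.
Total = ¥2,726.85 + ¥0.00 + ¥30,494.66 + ¥25,613.71 = ¥58,835.22.

¥58,835.22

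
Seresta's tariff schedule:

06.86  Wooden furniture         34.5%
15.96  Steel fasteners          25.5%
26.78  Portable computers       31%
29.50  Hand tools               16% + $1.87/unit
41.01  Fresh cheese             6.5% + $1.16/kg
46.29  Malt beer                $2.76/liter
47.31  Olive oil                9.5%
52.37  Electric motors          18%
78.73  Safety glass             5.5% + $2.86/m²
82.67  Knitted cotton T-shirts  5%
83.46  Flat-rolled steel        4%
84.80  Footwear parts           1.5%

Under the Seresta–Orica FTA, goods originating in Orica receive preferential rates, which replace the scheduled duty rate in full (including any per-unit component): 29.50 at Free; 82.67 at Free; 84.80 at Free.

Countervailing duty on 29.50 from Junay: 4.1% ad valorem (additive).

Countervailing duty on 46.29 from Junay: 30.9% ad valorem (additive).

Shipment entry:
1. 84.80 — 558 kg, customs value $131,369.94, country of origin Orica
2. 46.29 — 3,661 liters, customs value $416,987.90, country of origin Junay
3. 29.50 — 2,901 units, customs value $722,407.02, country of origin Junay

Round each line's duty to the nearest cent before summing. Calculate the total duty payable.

$289,582.30

Line 1 (84.80, Orica, 558 kg, $131,369.94):
Base rate for 84.80 is 1.5%.
Origin Orica qualifies under the Seresta–Orica agreement and 84.80 is covered: preferential rate Free applies instead.
Duty = $131,369.94 × 0% = $0.00.
Line 2 (46.29, Junay, 3,661 liters, $416,987.90):
Base rate for 46.29 is $2.76/liter.
Additional duty on 46.29 from Junay: +30.9% ad valorem. Applied ad valorem rate = 30.9%.
Duty = $416,987.90 × 30.9% + 3,661 × $2.76 = $138,953.62.
Line 3 (29.50, Junay, 2,901 units, $722,407.02):
Base rate for 29.50 is 16% + $1.87/unit.
29.50 has an FTA preferential rate, but origin Junay is not Orica; base rate stands.
Additional duty on 29.50 from Junay: +4.1%. Applied ad valorem rate: 16% + 4.1% = 20.1%.
Duty = $722,407.02 × 20.1% + 2,901 × $1.87 = $150,628.68.
Total = $0.00 + $138,953.62 + $150,628.68 = $289,582.30.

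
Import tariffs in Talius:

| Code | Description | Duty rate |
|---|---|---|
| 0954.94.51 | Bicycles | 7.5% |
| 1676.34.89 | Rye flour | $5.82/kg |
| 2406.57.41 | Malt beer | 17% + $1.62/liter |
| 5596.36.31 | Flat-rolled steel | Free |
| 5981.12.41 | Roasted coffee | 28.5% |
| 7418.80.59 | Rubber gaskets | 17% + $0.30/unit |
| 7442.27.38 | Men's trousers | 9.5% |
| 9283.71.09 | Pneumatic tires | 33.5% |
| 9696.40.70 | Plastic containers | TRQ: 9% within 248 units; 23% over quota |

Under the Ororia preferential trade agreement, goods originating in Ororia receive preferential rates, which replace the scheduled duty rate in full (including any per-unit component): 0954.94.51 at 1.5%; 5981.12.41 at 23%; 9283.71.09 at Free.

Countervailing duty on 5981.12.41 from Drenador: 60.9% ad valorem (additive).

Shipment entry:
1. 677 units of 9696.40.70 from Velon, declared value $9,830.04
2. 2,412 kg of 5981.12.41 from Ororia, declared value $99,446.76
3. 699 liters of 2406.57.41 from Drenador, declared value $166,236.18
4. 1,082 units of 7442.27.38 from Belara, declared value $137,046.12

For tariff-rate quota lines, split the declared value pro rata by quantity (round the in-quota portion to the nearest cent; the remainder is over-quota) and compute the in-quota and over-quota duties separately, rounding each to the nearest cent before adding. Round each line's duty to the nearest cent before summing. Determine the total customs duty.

$67,041.44

Line 1 (9696.40.70, Velon, 677 units, $9,830.04):
Code 9696.40.70 is under a tariff-rate quota (threshold 248 units). In-quota: 248 units at 9%; over-quota: 429 units at 23%.
Pro-rata value split: in-quota = $9,830.04 × 248/677 = $3,600.96; over-quota = $9,830.04 − $3,600.96 = $6,229.08.
In-quota duty = $3,600.96 × 9% = $324.09. Over-quota duty = $6,229.08 × 23% = $1,432.69.
Line duty = $324.09 + $1,432.69 = $1,756.78.
Line 2 (5981.12.41, Ororia, 2,412 kg, $99,446.76):
Base rate for 5981.12.41 is 28.5%.
Origin Ororia qualifies under the Talius–Ororia agreement and 5981.12.41 is covered: preferential rate 23% applies instead.
The additional-duty order on 5981.12.41 targets Drenador, not Ororia; it does not apply.
Duty = $99,446.76 × 23% = $22,872.75.
Line 3 (2406.57.41, Drenador, 699 liters, $166,236.18):
Base rate for 2406.57.41 is 17% + $1.62/liter.
Duty = $166,236.18 × 17% + 699 × $1.62 = $29,392.53.
Line 4 (7442.27.38, Belara, 1,082 units, $137,046.12):
Base rate for 7442.27.38 is 9.5%.
Duty = $137,046.12 × 9.5% = $13,019.38.
Total = $1,756.78 + $22,872.75 + $29,392.53 + $13,019.38 = $67,041.44.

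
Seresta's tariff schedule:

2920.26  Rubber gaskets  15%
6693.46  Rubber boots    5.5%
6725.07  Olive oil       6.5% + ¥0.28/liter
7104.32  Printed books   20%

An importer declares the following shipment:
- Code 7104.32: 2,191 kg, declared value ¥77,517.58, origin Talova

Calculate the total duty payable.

Line 1 (7104.32, Talova, 2,191 kg, ¥77,517.58):
Base rate for 7104.32 is 20%.
Duty = ¥77,517.58 × 20% = ¥15,503.52.

¥15,503.52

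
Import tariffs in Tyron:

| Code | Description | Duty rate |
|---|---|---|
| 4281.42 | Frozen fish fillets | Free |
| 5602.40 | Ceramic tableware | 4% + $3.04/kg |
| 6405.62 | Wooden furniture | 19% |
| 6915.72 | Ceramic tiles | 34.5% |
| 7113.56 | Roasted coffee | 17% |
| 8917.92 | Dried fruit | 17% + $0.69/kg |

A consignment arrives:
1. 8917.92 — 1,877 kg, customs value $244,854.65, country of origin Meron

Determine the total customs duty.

Line 1 (8917.92, Meron, 1,877 kg, $244,854.65):
Base rate for 8917.92 is 17% + $0.69/kg.
Duty = $244,854.65 × 17% + 1,877 × $0.69 = $42,920.42.

$42,920.42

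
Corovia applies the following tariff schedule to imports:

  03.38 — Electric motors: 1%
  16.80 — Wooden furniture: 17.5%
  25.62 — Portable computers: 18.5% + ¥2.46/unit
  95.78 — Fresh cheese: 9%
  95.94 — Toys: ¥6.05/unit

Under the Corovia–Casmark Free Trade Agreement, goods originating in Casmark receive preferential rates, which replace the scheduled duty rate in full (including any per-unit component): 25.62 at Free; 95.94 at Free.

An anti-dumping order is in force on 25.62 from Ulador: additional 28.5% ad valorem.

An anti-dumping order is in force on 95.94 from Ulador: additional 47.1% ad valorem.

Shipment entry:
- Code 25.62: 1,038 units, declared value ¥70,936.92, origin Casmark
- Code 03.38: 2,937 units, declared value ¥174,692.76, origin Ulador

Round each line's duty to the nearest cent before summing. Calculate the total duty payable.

Line 1 (25.62, Casmark, 1,038 units, ¥70,936.92):
Base rate for 25.62 is 18.5% + ¥2.46/unit.
Origin Casmark qualifies under the Corovia–Casmark agreement and 25.62 is covered: preferential rate Free applies instead.
The additional-duty order on 25.62 targets Ulador, not Casmark; it does not apply.
Duty = ¥70,936.92 × 0% = ¥0.00.
Line 2 (03.38, Ulador, 2,937 units, ¥174,692.76):
Base rate for 03.38 is 1%.
Duty = ¥174,692.76 × 1% = ¥1,746.93.
Total = ¥0.00 + ¥1,746.93 = ¥1,746.93.

¥1,746.93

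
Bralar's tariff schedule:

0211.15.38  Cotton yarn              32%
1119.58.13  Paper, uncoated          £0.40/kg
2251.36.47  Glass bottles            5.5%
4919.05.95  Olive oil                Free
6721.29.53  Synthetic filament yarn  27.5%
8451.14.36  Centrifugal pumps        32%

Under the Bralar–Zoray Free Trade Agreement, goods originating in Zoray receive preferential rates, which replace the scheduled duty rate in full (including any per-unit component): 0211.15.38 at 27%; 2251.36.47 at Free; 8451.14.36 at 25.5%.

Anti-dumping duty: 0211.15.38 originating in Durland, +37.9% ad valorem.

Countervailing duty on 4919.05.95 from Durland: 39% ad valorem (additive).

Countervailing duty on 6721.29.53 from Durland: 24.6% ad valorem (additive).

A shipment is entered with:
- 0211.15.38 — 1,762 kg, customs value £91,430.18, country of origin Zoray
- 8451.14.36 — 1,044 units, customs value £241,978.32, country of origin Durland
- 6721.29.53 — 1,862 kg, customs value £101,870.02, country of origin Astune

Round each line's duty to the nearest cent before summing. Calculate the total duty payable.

£130,133.47

Line 1 (0211.15.38, Zoray, 1,762 kg, £91,430.18):
Base rate for 0211.15.38 is 32%.
Origin Zoray qualifies under the Bralar–Zoray agreement and 0211.15.38 is covered: preferential rate 27% applies instead.
The additional-duty order on 0211.15.38 targets Durland, not Zoray; it does not apply.
Duty = £91,430.18 × 27% = £24,686.15.
Line 2 (8451.14.36, Durland, 1,044 units, £241,978.32):
Base rate for 8451.14.36 is 32%.
8451.14.36 has an FTA preferential rate, but origin Durland is not Zoray; base rate stands.
Duty = £241,978.32 × 32% = £77,433.06.
Line 3 (6721.29.53, Astune, 1,862 kg, £101,870.02):
Base rate for 6721.29.53 is 27.5%.
The additional-duty order on 6721.29.53 targets Durland, not Astune; it does not apply.
Duty = £101,870.02 × 27.5% = £28,014.26.
Total = £24,686.15 + £77,433.06 + £28,014.26 = £130,133.47.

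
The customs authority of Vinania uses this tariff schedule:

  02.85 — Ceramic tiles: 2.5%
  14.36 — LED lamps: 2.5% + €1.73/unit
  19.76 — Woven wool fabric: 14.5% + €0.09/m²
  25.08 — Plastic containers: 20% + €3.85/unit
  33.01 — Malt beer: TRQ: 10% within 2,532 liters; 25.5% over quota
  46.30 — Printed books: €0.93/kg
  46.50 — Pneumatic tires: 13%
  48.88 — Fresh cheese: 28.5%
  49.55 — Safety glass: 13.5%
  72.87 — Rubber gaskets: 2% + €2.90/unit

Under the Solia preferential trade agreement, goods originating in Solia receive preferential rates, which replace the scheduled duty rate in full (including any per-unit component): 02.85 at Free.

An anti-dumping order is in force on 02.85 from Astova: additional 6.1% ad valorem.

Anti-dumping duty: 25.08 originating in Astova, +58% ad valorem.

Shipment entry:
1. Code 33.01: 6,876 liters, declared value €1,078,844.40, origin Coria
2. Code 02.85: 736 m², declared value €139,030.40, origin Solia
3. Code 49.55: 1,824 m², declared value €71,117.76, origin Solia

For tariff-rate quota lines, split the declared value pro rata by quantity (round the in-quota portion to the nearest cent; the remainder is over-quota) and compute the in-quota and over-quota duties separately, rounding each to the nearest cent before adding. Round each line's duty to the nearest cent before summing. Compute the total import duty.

Line 1 (33.01, Coria, 6,876 liters, €1,078,844.40):
Code 33.01 is under a tariff-rate quota (threshold 2,532 liters). In-quota: 2,532 liters at 10%; over-quota: 4,344 liters at 25.5%.
Pro-rata value split: in-quota = €1,078,844.40 × 2,532/6,876 = €397,270.80; over-quota = €1,078,844.40 − €397,270.80 = €681,573.60.
In-quota duty = €397,270.80 × 10% = €39,727.08. Over-quota duty = €681,573.60 × 25.5% = €173,801.27.
Line duty = €39,727.08 + €173,801.27 = €213,528.35.
Line 2 (02.85, Solia, 736 m², €139,030.40):
Base rate for 02.85 is 2.5%.
Origin Solia qualifies under the Vinania–Solia agreement and 02.85 is covered: preferential rate Free applies instead.
The additional-duty order on 02.85 targets Astova, not Solia; it does not apply.
Duty = €139,030.40 × 0% = €0.00.
Line 3 (49.55, Solia, 1,824 m², €71,117.76):
Base rate for 49.55 is 13.5%.
Origin Solia is the FTA partner but 49.55 is not on the preference list; base rate stands.
Duty = €71,117.76 × 13.5% = €9,600.90.
Total = €213,528.35 + €0.00 + €9,600.90 = €223,129.25.

€223,129.25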